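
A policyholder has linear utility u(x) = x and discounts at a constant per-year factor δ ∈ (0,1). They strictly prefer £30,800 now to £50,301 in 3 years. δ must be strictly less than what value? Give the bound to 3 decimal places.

Under u(x) = x this choice says 30800 > δ^3·50301.
Hence δ^3 < 30800/50301 = 0.61231, and x ↦ x^(1/3) is increasing on (0,∞).
δ < 0.61231^(1/3) = 0.849.

δ < 0.849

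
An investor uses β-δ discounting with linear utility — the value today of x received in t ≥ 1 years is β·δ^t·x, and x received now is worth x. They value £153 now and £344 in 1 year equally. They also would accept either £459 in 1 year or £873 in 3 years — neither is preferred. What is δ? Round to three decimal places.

δ ≈ 0.725

From the later pair, β·δ^1·459 = β·δ^3·873; dividing through, δ^2 = 459/873 = 0.52577, so δ = 0.72510.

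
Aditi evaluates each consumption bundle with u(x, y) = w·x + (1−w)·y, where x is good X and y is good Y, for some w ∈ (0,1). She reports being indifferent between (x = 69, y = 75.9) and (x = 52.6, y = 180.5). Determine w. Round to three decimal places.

w = 0.864

Indifference: w·69 + (1−w)·75.9 = w·52.6 + (1−w)·180.5.
Collecting terms: w·16.4 = (1−w)·104.6.
Hence w = 104.6/(16.4+104.6) = 104.6/121 = 0.864.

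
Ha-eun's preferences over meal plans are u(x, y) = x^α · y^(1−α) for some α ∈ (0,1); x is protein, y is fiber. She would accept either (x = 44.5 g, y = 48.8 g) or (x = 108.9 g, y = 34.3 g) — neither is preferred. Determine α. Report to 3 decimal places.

α ≈ 0.283

Set the two utilities equal: 44.5^α·48.8^(1−α) = 108.9^α·34.3^(1−α).
(44.5/108.9)^α = (34.3/48.8)^(1−α); take logs: α·ln(44.5/108.9) = (1−α)·ln(34.3/48.8), i.e. α·-0.894941 = (1−α)·-0.352585.
Thus α·(-1.247526) = -0.352585, so α = -0.352585/-1.247526 ≈ 0.283.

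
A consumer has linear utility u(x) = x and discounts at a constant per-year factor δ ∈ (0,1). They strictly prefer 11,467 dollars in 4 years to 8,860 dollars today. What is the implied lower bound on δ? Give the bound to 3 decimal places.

The preference means 8860 < δ^4·11467.
Hence δ^4 > 8860/11467 = 0.77265, and x ↦ x^(1/4) is increasing on (0,∞).
δ > 0.77265^(1/4) = 0.938.

δ > 0.938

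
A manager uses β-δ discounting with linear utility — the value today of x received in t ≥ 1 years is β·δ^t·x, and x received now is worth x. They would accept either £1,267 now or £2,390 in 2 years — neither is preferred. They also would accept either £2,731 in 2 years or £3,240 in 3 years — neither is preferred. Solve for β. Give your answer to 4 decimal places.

β ≈ 0.7461

The second indifference involves only future payoffs, so β cancels: β·δ^2·2731 = β·δ^3·3240, giving δ = 2731/3240 = 0.84290.
Now use the now-vs-future pair: 1267 = β·δ^2·2390 gives β = 1267/(0.71048·2390) ≈ 0.7461.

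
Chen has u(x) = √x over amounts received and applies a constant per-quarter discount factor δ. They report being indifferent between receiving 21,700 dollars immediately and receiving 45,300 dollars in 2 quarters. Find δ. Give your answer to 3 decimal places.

Equating discounted utilities: u(21700) = δ^2·u(45300) ⇒ δ^2 = u(21700)/u(45300).
With u(x) = √x: δ^2 = √21700/√45300 = √(21700/45300) = 0.69212.
Hence δ = (0.69212)^(1/2) = 0.83194.

δ ≈ 0.832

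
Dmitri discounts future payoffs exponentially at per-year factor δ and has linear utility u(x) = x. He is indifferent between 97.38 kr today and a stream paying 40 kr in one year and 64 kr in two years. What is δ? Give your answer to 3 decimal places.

The stream is worth 40δ + 64δ² today, so 40δ + 64δ² = 97.38.
So 64δ² + 40δ − 97.38 = 0.
By the quadratic formula (taking the positive root), δ = (−40 + √26529.28) / 128 ≈ 0.960.

δ ≈ 0.960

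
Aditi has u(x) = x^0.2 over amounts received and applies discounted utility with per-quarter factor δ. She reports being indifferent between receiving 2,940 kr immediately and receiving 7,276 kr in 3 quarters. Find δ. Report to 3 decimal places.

Equating discounted utilities: u(2940) = δ^3·u(7276) ⇒ δ^3 = u(2940)/u(7276).
Since u(x) = x^0.2, δ^3 = (2940/7276)^0.2 = 0.40407^0.2 = 0.83424.
Taking the cube root: δ = 0.83424^(1/3) ≈ 0.941.

δ ≈ 0.941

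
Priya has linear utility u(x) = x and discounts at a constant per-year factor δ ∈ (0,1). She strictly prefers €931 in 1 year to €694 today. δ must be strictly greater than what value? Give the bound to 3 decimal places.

Comparing present values: 694 < δ·931.
So δ > 694/931 = 0.74544.

δ > 0.745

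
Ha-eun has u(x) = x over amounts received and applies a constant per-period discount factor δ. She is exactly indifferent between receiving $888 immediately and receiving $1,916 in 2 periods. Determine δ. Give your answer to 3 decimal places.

The payoff in 2 periods is discounted by δ^2, so u(888) = δ^2·u(1916) and δ^2 = u(888)/u(1916).
With u(x) = x: δ^2 = 888/1916 = 0.46347.
Hence δ = (0.46347)^(1/2) = 0.68078.

δ ≈ 0.681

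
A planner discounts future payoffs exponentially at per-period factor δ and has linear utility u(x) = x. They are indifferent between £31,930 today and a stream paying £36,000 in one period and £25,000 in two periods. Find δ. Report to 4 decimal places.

δ ≈ 0.6200

Present value of the stream is 36000·δ + 25000·δ². Indifference gives 36000δ + 25000δ² = 31930.
So 25000δ² + 36000δ − 31930 = 0.
The positive root is δ = [−36000 + √(36000² + 4·25000·31930)] / (2·25000) = (−36000 + 67000.000)/50000 ≈ 0.6200.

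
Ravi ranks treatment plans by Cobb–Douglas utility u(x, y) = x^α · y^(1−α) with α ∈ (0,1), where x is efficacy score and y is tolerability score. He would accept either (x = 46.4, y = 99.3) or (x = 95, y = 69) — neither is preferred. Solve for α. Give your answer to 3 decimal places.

Indifference: 46.4^α · 99.3^(1−α) = 95^α · 69^(1−α).
(46.4/95)^α = (69/99.3)^(1−α); take logs: α·ln(46.4/95) = (1−α)·ln(69/99.3), i.e. α·-0.716577 = (1−α)·-0.364039.
With A = -0.716577 and B = -0.364039: α·A = (1−α)·B, so α = B/(A+B) = -0.364039/-1.080616 ≈ 0.337.

α ≈ 0.337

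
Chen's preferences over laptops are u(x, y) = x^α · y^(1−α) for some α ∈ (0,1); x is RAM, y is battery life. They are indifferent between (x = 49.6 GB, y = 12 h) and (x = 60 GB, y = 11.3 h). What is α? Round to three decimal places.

The Cobb–Douglas utilities coincide, so 49.6^α·12^(1−α) = 60^α·11.3^(1−α).
(49.6/60)^α = (11.3/12)^(1−α); take logs: α·ln(49.6/60) = (1−α)·ln(11.3/12), i.e. α·-0.190354 = (1−α)·-0.060104.
With A = -0.190354 and B = -0.060104: α·A = (1−α)·B, so α = B/(A+B) = -0.060104/-0.250458 ≈ 0.240.

α ≈ 0.240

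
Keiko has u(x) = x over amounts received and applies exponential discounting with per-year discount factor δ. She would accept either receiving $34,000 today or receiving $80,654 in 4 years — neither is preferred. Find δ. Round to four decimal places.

Indifference means u(34000) = δ^4 · u(80654), so δ^4 = u(34000)/u(80654).
With u(x) = x: δ^4 = 34000/80654 = 0.42155.
Hence δ = (0.42155)^(1/4) = 0.805774.

δ ≈ 0.8058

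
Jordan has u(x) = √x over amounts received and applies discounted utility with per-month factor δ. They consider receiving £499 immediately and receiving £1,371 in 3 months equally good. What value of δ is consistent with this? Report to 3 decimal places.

Indifference means u(499) = δ^3 · u(1371), so δ^3 = u(499)/u(1371).
With u(x) = √x: δ^3 = √499/√1371 = √(499/1371) = 0.60330.
So δ = 0.60330^(1/3) ≈ 0.845.

δ ≈ 0.845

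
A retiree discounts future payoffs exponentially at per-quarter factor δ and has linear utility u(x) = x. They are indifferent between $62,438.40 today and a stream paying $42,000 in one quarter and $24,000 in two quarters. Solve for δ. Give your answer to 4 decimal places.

Equating present values: 62438.40 = 42000δ + 24000δ².
Rearranged: 24000δ² + 42000δ − 62438.40 = 0.
δ = (−42000 + √(42000² + 4·24000·62438.40)) / (2·24000) = (−42000 + √7758086400.00) / 48000 ≈ 0.9600.

δ ≈ 0.9600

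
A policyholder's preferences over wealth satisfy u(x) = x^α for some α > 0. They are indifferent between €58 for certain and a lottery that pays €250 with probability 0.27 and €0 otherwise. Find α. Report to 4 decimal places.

The lottery's expected utility is 0.27·u(250) + 0.73·u(0) = 0.27·250^α (since u(0) = 0 for α > 0).
Setting u(58) equal to that: 58^α = 0.27·250^α ⇒ (58/250)^α = 0.27.
α = ln(0.27) / ln(58/250) = -1.3093333/-1.4610179 ≈ 0.8962.

α ≈ 0.8962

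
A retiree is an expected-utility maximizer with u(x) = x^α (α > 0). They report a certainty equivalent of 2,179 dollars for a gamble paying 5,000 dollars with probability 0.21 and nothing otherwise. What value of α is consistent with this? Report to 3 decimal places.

α ≈ 1.879

The lottery's expected utility is 0.21·u(5000) + 0.79·u(0) = 0.21·5000^α (since u(0) = 0 for α > 0).
Indifference: 2179^α = 0.21·5000^α, so (2179/5000)^α = 0.21.
Take logs: α = ln 0.21 / ln(2179/5000) ≈ 1.87900.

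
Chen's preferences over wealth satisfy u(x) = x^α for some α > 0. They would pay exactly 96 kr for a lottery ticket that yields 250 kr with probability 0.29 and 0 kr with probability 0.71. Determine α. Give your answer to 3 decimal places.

α ≈ 1.293

Since u(0) = 0, the lottery's EU is 0.29·250^α.
Equating: 96^α = 0.29·250^α, i.e. 0.3840^α = 0.29.
Taking logs: α·ln(96/250) = ln(0.29), so α = -1.237874 / -0.957113 ≈ 1.293.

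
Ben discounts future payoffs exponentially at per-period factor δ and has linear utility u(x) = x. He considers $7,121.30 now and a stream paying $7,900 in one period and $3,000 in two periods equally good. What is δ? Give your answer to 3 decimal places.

The stream is worth 7900δ + 3000δ² today, so 7900δ + 3000δ² = 7121.30.
That is, 3000δ² + 7900δ − 7121.30 = 0, a quadratic in δ.
The positive root is δ = [−7900 + √(7900² + 4·3000·7121.30)] / (2·3000) = (−7900 + 12160.000)/6000 ≈ 0.710.

δ ≈ 0.710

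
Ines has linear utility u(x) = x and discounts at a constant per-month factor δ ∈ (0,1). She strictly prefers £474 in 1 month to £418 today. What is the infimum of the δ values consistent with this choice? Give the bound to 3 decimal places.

δ > 0.882

Comparing present values: 418 < δ·474.
So δ > 418/474 = 0.88186.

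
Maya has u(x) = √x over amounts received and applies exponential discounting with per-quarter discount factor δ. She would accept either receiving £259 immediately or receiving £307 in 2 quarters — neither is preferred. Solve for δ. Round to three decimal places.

Indifference means u(259) = δ^2 · u(307), so δ^2 = u(259)/u(307).
Since u(x) = √x, δ^2 = √(259/307) = 0.91850.
So δ = 0.91850^(1/2) ≈ 0.958.

δ ≈ 0.958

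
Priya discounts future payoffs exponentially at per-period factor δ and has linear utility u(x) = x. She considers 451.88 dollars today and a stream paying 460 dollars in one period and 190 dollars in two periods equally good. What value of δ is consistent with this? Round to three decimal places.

Present value of the stream is 460·δ + 190·δ². Indifference gives 460δ + 190δ² = 451.88.
Rearranged: 190δ² + 460δ − 451.88 = 0.
By the quadratic formula (taking the positive root), δ = (−460 + √555028.80) / 380 ≈ 0.750.

δ ≈ 0.750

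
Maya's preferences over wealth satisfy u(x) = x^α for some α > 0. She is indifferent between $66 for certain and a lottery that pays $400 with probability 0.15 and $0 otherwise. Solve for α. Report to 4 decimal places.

α ≈ 1.0529

EU(lottery) = 0.15·400^α + 0.85·0 = 0.15·400^α.
Setting u(66) equal to that: 66^α = 0.15·400^α ⇒ (66/400)^α = 0.15.
Take logs: α = ln 0.15 / ln(66/400) ≈ 1.052897.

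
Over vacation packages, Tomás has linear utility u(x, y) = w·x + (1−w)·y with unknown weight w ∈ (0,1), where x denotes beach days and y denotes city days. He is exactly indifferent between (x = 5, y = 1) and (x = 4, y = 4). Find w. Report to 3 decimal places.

w = 0.750

Indifference: w·5 + (1−w)·1 = w·4 + (1−w)·4.
w·(5−4) = (1−w)·(4−1), i.e. w·1 = (1−w)·3.
Hence w = 3/(1+3) = 3/4 = 0.750.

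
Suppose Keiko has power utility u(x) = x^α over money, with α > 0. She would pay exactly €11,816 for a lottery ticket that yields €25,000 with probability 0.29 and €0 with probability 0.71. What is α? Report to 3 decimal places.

EU(lottery) = 0.29·25000^α + 0.71·0 = 0.29·25000^α.
Indifference: 11816^α = 0.29·25000^α, so (11816/25000)^α = 0.29.
Taking logs: α·ln(11816/25000) = ln(0.29), so α = -1.237874 / -0.749421 ≈ 1.652.

α ≈ 1.652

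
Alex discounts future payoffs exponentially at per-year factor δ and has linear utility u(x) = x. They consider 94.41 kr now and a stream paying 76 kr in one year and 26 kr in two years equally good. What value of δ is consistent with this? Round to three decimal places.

Equating present values: 94.41 = 76δ + 26δ².
Rearranged: 26δ² + 76δ − 94.41 = 0.
δ = (−76 + √(76² + 4·26·94.41)) / (2·26) = (−76 + √15594.64) / 52 ≈ 0.940.

δ ≈ 0.940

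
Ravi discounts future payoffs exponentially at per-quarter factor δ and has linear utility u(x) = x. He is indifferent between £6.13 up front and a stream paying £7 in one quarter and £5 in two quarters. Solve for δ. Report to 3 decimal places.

Present value of the stream is 7·δ + 5·δ². Indifference gives 7δ + 5δ² = 6.13.
So 5δ² + 7δ − 6.13 = 0.
δ = (−7 + √(7² + 4·5·6.13)) / (2·5) = (−7 + √171.60) / 10 ≈ 0.610.

δ ≈ 0.610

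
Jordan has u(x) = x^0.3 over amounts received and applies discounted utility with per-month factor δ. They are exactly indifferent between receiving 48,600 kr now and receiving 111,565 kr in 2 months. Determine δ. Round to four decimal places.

δ ≈ 0.8828

Indifference means u(48600) = δ^2 · u(111565), so δ^2 = u(48600)/u(111565).
Since u(x) = x^0.3, δ^2 = (48600/111565)^0.3 = 0.43562^0.3 = 0.77935.
Taking the square root: δ = 0.77935^(1/2) ≈ 0.8828.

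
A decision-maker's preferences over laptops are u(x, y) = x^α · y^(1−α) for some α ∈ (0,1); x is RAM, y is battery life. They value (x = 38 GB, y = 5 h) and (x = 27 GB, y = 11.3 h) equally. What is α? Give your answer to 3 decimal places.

Indifference: 38^α · 5^(1−α) = 27^α · 11.3^(1−α).
Taking logs: α·ln 38 + (1−α)·ln 5 = α·ln 27 + (1−α)·ln 11.3, i.e. α·0.341749 = (1−α)·0.815365.
With A = 0.341749 and B = 0.815365: α·A = (1−α)·B, so α = B/(A+B) = 0.815365/1.157114 ≈ 0.705.

α ≈ 0.705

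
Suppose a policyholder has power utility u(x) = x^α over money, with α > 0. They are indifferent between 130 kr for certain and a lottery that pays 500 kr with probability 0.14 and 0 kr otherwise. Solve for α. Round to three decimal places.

EU(lottery) = 0.14·500^α + 0.86·0 = 0.14·500^α.
Setting u(130) equal to that: 130^α = 0.14·500^α ⇒ (130/500)^α = 0.14.
Take logs: α = ln 0.14 / ln(130/500) ≈ 1.45954.

α ≈ 1.460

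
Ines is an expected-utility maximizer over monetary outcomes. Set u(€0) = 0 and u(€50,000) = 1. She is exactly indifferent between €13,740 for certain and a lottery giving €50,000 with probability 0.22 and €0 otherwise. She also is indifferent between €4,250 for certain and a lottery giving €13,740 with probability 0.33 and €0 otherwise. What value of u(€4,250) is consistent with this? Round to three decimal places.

0.073

First, u(€13,740) = 0.22·u(€50,000) + 0.78·u(€0) = 0.22.
Then u(€4,250) = 0.33·u(€13,740) + 0.67·u(€0) = 0.33·0.22 + 0.67·0.00 = 0.0726.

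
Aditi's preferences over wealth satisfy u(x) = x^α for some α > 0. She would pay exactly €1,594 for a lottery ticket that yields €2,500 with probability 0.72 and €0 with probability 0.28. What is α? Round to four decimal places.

α ≈ 0.7299

EU(lottery) = 0.72·2500^α + 0.28·0 = 0.72·2500^α.
Setting u(1594) equal to that: 1594^α = 0.72·2500^α ⇒ (1594/2500)^α = 0.72.
Take logs: α = ln 0.72 / ln(1594/2500) ≈ 0.729937.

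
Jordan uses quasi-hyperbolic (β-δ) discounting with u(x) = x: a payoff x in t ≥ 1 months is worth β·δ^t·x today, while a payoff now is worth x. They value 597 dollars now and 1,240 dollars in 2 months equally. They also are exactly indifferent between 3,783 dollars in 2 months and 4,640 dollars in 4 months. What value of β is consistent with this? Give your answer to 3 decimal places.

The second indifference involves only future payoffs, so β cancels: β·δ^2·3783 = β·δ^4·4640, giving δ^2 = 3783/4640 = 0.81530, so δ = 0.90294.
Substituting δ into 597 = β·δ^2·1240: β = 597/(1010.974) ≈ 0.591.

β ≈ 0.591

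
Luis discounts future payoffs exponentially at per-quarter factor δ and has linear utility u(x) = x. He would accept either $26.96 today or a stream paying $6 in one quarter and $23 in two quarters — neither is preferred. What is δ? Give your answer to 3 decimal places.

Equating present values: 26.96 = 6δ + 23δ².
So 23δ² + 6δ − 26.96 = 0.
By the quadratic formula (taking the positive root), δ = (−6 + √2516.32) / 46 ≈ 0.960.

δ ≈ 0.960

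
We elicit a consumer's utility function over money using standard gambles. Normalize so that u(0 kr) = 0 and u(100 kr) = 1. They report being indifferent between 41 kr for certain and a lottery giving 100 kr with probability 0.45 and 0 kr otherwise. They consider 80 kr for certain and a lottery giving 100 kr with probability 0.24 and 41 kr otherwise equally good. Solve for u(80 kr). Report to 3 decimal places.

First, u(41 kr) = 0.45·u(100 kr) + 0.55·u(0 kr) = 0.45.
The second indifference gives u(80 kr) = 0.24·u(100 kr) + 0.76·u(41 kr) = 0.24·1.00 + 0.76·0.45 = 0.5820.

0.582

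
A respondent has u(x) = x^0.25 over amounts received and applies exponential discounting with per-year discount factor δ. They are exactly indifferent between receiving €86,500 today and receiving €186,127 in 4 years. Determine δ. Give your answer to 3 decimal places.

Equating discounted utilities: u(86500) = δ^4·u(186127) ⇒ δ^4 = u(86500)/u(186127).
With u(x) = x^0.25: δ^4 = 86500^0.25/186127^0.25 = (86500/186127)^0.25 = 0.82566.
Hence δ = (0.82566)^(1/4) = 0.95324.

δ ≈ 0.953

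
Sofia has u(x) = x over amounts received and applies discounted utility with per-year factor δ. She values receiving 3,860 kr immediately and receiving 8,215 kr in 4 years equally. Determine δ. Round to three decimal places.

δ ≈ 0.828

Indifference means u(3860) = δ^4 · u(8215), so δ^4 = u(3860)/u(8215).
With u(x) = x: δ^4 = 3860/8215 = 0.46987.
Hence δ = (0.46987)^(1/4) = 0.82793.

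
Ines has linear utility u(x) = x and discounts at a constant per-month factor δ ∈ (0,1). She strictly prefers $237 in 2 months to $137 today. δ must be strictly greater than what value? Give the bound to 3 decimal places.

δ > 0.760

Under u(x) = x this choice says 137 < δ^2·237.
Hence δ^2 > 137/237 = 0.57806, and x ↦ x^(1/2) is increasing on (0,∞).
δ > 0.57806^(1/2) = 0.760.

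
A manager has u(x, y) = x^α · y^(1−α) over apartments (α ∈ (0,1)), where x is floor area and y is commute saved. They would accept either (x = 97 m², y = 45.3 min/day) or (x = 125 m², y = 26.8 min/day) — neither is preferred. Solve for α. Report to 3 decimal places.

α ≈ 0.674

Set the two utilities equal: 97^α·45.3^(1−α) = 125^α·26.8^(1−α).
Rearrange to (97/125)^α = (26.8/45.3)^(1−α) and take logs: α·-0.253603 = (1−α)·-0.524905.
With A = -0.253603 and B = -0.524905: α·A = (1−α)·B, so α = B/(A+B) = -0.524905/-0.778508 ≈ 0.674.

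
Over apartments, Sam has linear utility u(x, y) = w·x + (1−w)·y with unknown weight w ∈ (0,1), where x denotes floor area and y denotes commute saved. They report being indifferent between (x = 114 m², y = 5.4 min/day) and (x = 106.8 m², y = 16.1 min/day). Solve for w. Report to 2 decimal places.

w = 0.60

Equating utilities: w·114 + (1−w)·5.4 = w·106.8 + (1−w)·16.1.
Rearranging, 7.2·w − 10.7·(1−w) = 0.
The marginal rate of substitution is 10.7/7.2, so w = 10.7/(7.2+10.7) = 0.60.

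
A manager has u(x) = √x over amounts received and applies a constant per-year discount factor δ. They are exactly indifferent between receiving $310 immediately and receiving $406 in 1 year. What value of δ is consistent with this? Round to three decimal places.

δ ≈ 0.874

Indifference means u(310) = δ · u(406), so δ = u(310)/u(406).
With u(x) = √x: δ = √310/√406 = √(310/406) = 0.87381.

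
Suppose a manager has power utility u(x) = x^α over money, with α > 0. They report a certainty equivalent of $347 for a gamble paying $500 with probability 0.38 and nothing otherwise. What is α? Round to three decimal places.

Since u(0) = 0, the lottery's EU is 0.38·500^α.
Setting u(347) equal to that: 347^α = 0.38·500^α ⇒ (347/500)^α = 0.38.
Take logs: α = ln 0.38 / ln(347/500) ≈ 2.64886.

α ≈ 2.649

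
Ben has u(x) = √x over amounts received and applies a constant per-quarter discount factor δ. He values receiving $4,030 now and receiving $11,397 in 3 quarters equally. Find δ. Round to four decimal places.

The payoff in 3 quarters is discounted by δ^3, so u(4030) = δ^3·u(11397) and δ^3 = u(4030)/u(11397).
Since u(x) = √x, δ^3 = √(4030/11397) = 0.59464.
Taking the cube root: δ = 0.59464^(1/3) ≈ 0.8409.

δ ≈ 0.8409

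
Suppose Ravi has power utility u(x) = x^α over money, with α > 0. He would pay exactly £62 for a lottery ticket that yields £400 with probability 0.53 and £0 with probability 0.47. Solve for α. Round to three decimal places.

The lottery's expected utility is 0.53·u(400) + 0.47·u(0) = 0.53·400^α (since u(0) = 0 for α > 0).
Setting u(62) equal to that: 62^α = 0.53·400^α ⇒ (62/400)^α = 0.53.
α = ln(0.53) / ln(62/400) = -0.634878/-1.864330 ≈ 0.341.

α ≈ 0.341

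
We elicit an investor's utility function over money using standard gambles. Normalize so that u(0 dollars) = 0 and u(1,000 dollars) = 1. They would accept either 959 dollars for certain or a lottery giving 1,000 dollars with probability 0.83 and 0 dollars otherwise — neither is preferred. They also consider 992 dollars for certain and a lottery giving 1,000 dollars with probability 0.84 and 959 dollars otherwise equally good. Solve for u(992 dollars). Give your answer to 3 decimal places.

0.973

From the first indifference, u(959 dollars) = 0.83·u(1,000 dollars) + 0.17·u(0 dollars) = 0.83·1 + 0.17·0 = 0.83.
Chaining: u(992 dollars) = 0.84·1.00 + 0.16·0.83 = 0.9728.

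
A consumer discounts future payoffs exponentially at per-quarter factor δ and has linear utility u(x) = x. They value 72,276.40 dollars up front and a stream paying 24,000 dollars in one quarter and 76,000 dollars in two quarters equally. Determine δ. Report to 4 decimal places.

δ ≈ 0.8300

Equating present values: 72276.40 = 24000δ + 76000δ².
Rearranged: 76000δ² + 24000δ − 72276.40 = 0.
δ = (−24000 + √(24000² + 4·76000·72276.40)) / (2·76000) = (−24000 + √22548025600.00) / 152000 ≈ 0.8300.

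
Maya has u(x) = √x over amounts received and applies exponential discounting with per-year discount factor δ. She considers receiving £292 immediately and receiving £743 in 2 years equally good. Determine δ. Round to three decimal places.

δ ≈ 0.792

Equating discounted utilities: u(292) = δ^2·u(743) ⇒ δ^2 = u(292)/u(743).
Since u(x) = √x, δ^2 = √(292/743) = 0.62690.
Hence δ = (0.62690)^(1/2) = 0.79177.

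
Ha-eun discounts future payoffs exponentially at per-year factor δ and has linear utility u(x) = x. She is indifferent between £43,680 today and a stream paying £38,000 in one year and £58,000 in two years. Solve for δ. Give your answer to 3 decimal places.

Equating present values: 43680 = 38000δ + 58000δ².
Rearranged: 58000δ² + 38000δ − 43680 = 0.
By the quadratic formula (taking the positive root), δ = (−38000 + √11577760000.00) / 116000 ≈ 0.600.

δ ≈ 0.600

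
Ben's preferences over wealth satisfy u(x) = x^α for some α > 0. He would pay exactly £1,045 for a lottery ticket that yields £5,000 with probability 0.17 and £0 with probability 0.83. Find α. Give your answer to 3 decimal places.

The lottery's expected utility is 0.17·u(5000) + 0.83·u(0) = 0.17·5000^α (since u(0) = 0 for α > 0).
Equating: 1045^α = 0.17·5000^α, i.e. 0.2090^α = 0.17.
α = ln(0.17) / ln(1045/5000) = -1.771957/-1.565421 ≈ 1.132.

α ≈ 1.132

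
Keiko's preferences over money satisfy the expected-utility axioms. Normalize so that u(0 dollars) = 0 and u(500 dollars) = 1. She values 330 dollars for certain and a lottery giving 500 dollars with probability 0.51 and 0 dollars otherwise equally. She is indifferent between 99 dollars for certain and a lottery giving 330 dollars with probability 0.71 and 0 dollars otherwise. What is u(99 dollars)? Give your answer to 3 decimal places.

0.362

The first gamble pins u(330 dollars): it must equal 0.51·1 + 0.49·0 = 0.51.
Then u(99 dollars) = 0.71·u(330 dollars) + 0.29·u(0 dollars) = 0.71·0.51 + 0.29·0.00 = 0.3621.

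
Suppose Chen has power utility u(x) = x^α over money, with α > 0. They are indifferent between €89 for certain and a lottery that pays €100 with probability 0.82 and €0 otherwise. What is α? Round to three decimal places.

α ≈ 1.703

Since u(0) = 0, the lottery's EU is 0.82·100^α.
Equating: 89^α = 0.82·100^α, i.e. 0.8900^α = 0.82.
Taking logs: α·ln(89/100) = ln(0.82), so α = -0.198451 / -0.116534 ≈ 1.703.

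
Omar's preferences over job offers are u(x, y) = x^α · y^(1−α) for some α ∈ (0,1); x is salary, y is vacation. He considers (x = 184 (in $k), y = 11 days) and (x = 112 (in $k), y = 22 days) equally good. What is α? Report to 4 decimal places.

Set the two utilities equal: 184^α·11^(1−α) = 112^α·22^(1−α).
Taking logs: α·ln 184 + (1−α)·ln 11 = α·ln 112 + (1−α)·ln 22, i.e. α·0.4964369 = (1−α)·0.6931472.
Thus α·(1.1895841) = 0.6931472, so α = 0.6931472/1.1895841 ≈ 0.5827.

α ≈ 0.5827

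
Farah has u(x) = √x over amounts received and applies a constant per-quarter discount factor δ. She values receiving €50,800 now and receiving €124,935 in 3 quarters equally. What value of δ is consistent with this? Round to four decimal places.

δ ≈ 0.8607

Indifference means u(50800) = δ^3 · u(124935), so δ^3 = u(50800)/u(124935).
With u(x) = √x: δ^3 = √50800/√124935 = √(50800/124935) = 0.63766.
Taking the cube root: δ = 0.63766^(1/3) ≈ 0.8607.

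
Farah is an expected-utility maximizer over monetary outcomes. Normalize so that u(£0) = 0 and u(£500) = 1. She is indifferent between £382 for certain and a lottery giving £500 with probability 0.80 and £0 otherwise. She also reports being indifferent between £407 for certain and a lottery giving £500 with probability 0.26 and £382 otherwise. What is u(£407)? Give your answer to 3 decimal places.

From the first indifference, u(£382) = 0.80·u(£500) + 0.20·u(£0) = 0.80·1 + 0.20·0 = 0.80.
The second indifference gives u(£407) = 0.26·u(£500) + 0.74·u(£382) = 0.26·1.00 + 0.74·0.80 = 0.8520.

0.852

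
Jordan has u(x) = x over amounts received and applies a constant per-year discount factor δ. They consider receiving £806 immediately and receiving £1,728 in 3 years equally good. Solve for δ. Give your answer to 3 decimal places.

The payoff in 3 years is discounted by δ^3, so u(806) = δ^3·u(1728) and δ^3 = u(806)/u(1728).
With u(x) = x: δ^3 = 806/1728 = 0.46644.
So δ = 0.46644^(1/3) ≈ 0.776.

δ ≈ 0.776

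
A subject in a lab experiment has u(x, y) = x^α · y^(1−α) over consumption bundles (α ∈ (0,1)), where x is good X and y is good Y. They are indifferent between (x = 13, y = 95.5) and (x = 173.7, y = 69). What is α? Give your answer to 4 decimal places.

α ≈ 0.1114

The Cobb–Douglas utilities coincide, so 13^α·95.5^(1−α) = 173.7^α·69^(1−α).
(13/173.7)^α = (69/95.5)^(1−α); take logs: α·ln(13/173.7) = (1−α)·ln(69/95.5), i.e. α·-2.5923803 = (1−α)·-0.3250197.
So α/(1−α) = (-0.3250197)/(-2.5923803) = 0.1253750, and α = 0.1253750/1.1253750 ≈ 0.1114.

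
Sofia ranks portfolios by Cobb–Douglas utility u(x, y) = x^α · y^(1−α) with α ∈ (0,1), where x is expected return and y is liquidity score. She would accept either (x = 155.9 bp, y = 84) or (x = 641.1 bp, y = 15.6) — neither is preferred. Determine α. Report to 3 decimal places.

α ≈ 0.544

Indifference: 155.9^α · 84^(1−α) = 641.1^α · 15.6^(1−α).
Rearrange to (155.9/641.1)^α = (15.6/84)^(1−α) and take logs: α·-1.413971 = (1−α)·-1.683546.
With A = -1.413971 and B = -1.683546: α·A = (1−α)·B, so α = B/(A+B) = -1.683546/-3.097517 ≈ 0.544.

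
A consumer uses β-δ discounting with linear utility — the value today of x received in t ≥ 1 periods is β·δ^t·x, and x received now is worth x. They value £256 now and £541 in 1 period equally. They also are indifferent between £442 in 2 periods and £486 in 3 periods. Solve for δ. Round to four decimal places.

Both payoffs in the second observation are in the future, so β drops out: δ^2·442 = δ^3·486 ⇒ δ = 442/486 = 0.90947.

δ ≈ 0.9095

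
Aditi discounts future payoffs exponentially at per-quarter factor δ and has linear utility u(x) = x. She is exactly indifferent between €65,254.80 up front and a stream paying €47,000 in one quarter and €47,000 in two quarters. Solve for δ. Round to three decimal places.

δ ≈ 0.780

Equating present values: 65254.80 = 47000δ + 47000δ².
Rearranged: 47000δ² + 47000δ − 65254.80 = 0.
δ = (−47000 + √(47000² + 4·47000·65254.80)) / (2·47000) = (−47000 + √14476902400.00) / 94000 ≈ 0.780.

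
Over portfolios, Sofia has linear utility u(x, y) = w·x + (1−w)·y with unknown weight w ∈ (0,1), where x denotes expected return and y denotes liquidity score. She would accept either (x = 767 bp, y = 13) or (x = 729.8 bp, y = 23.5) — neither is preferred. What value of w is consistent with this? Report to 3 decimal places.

Equating utilities: w·767 + (1−w)·13 = w·729.8 + (1−w)·23.5.
Collecting terms: w·37.2 = (1−w)·10.5.
Hence w = 10.5/(37.2+10.5) = 10.5/47.7 = 0.220.

w = 0.220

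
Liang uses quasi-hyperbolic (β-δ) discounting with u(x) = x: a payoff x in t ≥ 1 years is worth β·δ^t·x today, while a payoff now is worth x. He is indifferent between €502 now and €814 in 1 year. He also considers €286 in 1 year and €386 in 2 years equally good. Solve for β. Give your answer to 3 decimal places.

β ≈ 0.832

From the later pair, β·δ^1·286 = β·δ^2·386; dividing through, δ = 286/386 = 0.74093.
Substituting δ into 502 = β·δ·814: β = 502/(603.119) ≈ 0.832.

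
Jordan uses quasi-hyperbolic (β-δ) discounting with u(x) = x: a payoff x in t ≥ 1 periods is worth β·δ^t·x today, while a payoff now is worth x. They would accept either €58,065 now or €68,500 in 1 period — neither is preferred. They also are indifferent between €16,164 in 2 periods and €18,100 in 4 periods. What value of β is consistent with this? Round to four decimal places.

β ≈ 0.8970

From the later pair, β·δ^2·16164 = β·δ^4·18100; dividing through, δ^2 = 16164/18100 = 0.89304, so δ = 0.94501.
Substituting δ into 58065 = β·δ·68500: β = 58065/(64732.996) ≈ 0.8970.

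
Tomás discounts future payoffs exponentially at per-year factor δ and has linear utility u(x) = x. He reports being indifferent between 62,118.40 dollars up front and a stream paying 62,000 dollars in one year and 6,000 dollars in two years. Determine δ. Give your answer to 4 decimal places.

δ ≈ 0.9200

Present value of the stream is 62000·δ + 6000·δ². Indifference gives 62000δ + 6000δ² = 62118.40.
So 6000δ² + 62000δ − 62118.40 = 0.
The positive root is δ = [−62000 + √(62000² + 4·6000·62118.40)] / (2·6000) = (−62000 + 73040.000)/12000 ≈ 0.9200.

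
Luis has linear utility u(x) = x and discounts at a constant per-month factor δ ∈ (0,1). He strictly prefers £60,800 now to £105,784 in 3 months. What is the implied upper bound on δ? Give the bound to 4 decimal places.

δ < 0.8314

The preference means 60800 > δ^3·105784.
So δ^3 < 60800/105784 = 0.57476; taking the cube root of both positive sides preserves the inequality.
δ < 0.57476^(1/3) = 0.8314.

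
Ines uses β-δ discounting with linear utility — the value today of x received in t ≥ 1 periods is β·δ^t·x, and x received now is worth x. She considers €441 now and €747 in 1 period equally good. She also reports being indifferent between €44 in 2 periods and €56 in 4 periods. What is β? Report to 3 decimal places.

β ≈ 0.666

Both payoffs in the second observation are in the future, so β drops out: δ^2·44 = δ^4·56 ⇒ δ^2 = 44/56 = 0.78571, so δ = 0.88641.
The first indifference: 441 = β·δ·747, so β = 441/(δ·747) = 441/(0.88641·747) ≈ 0.666.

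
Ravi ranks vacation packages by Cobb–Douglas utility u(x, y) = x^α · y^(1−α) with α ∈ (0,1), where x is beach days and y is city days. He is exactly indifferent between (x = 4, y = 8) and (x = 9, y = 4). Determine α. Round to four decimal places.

Set the two utilities equal: 4^α·8^(1−α) = 9^α·4^(1−α).
(4/9)^α = (4/8)^(1−α); take logs: α·ln(4/9) = (1−α)·ln(4/8), i.e. α·-0.8109302 = (1−α)·-0.6931472.
Thus α·(-1.5040774) = -0.6931472, so α = -0.6931472/-1.5040774 ≈ 0.4608.

α ≈ 0.4608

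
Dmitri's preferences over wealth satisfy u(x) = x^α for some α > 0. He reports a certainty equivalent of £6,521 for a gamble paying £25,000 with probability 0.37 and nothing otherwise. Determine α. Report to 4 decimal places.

α ≈ 0.7399

The lottery's expected utility is 0.37·u(25000) + 0.63·u(0) = 0.37·25000^α (since u(0) = 0 for α > 0).
Setting u(6521) equal to that: 6521^α = 0.37·25000^α ⇒ (6521/25000)^α = 0.37.
Taking logs: α·ln(6521/25000) = ln(0.37), so α = -0.9942523 / -1.3438481 ≈ 0.7399.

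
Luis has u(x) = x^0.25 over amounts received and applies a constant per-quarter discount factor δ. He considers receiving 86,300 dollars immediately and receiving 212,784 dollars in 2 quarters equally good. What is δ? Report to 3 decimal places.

δ ≈ 0.893

Indifference means u(86300) = δ^2 · u(212784), so δ^2 = u(86300)/u(212784).
Since u(x) = x^0.25, δ^2 = (86300/212784)^0.25 = 0.40558^0.25 = 0.79803.
So δ = 0.79803^(1/2) ≈ 0.893.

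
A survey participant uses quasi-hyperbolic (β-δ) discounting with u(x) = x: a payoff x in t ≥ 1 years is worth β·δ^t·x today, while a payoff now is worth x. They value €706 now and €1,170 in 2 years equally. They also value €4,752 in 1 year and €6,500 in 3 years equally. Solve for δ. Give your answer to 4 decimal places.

From the later pair, β·δ^1·4752 = β·δ^3·6500; dividing through, δ^2 = 4752/6500 = 0.73108, so δ = 0.85503.

δ ≈ 0.8550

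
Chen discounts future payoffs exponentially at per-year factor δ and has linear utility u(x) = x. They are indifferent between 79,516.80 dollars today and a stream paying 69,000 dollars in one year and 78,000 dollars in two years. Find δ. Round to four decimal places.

Equating present values: 79516.80 = 69000δ + 78000δ².
That is, 78000δ² + 69000δ − 79516.80 = 0, a quadratic in δ.
The positive root is δ = [−69000 + √(69000² + 4·78000·79516.80)] / (2·78000) = (−69000 + 171960.000)/156000 ≈ 0.6600.

δ ≈ 0.6600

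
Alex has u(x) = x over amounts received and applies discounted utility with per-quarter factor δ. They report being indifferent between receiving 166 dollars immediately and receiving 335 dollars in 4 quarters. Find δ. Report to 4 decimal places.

Indifference means u(166) = δ^4 · u(335), so δ^4 = u(166)/u(335).
With u(x) = x: δ^4 = 166/335 = 0.49552.
Hence δ = (0.49552)^(1/4) = 0.839007.

δ ≈ 0.8390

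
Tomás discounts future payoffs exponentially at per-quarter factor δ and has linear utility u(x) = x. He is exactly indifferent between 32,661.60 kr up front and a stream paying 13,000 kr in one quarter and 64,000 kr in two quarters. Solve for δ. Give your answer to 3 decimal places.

δ ≈ 0.620

Equating present values: 32661.60 = 13000δ + 64000δ².
Rearranged: 64000δ² + 13000δ − 32661.60 = 0.
δ = (−13000 + √(13000² + 4·64000·32661.60)) / (2·64000) = (−13000 + √8530369600.00) / 128000 ≈ 0.620.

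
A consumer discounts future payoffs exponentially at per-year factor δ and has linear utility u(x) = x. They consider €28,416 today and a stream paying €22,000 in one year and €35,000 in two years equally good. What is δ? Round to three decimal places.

Present value of the stream is 22000·δ + 35000·δ². Indifference gives 22000δ + 35000δ² = 28416.
That is, 35000δ² + 22000δ − 28416 = 0, a quadratic in δ.
By the quadratic formula (taking the positive root), δ = (−22000 + √4462240000.00) / 70000 ≈ 0.640.

δ ≈ 0.640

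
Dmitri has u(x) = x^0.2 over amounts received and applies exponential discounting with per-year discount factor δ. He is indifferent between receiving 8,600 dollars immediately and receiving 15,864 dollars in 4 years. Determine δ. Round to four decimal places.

The payoff in 4 years is discounted by δ^4, so u(8600) = δ^4·u(15864) and δ^4 = u(8600)/u(15864).
With u(x) = x^0.2: δ^4 = 8600^0.2/15864^0.2 = (8600/15864)^0.2 = 0.88474.
So δ = 0.88474^(1/4) ≈ 0.9698.

δ ≈ 0.9698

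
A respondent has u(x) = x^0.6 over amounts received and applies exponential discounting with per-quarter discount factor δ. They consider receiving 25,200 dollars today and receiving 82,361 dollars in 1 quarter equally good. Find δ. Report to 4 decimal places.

The payoff in 1 quarter is discounted by δ, so u(25200) = δ·u(82361) and δ = u(25200)/u(82361).
With u(x) = x^0.6: δ = 25200^0.6/82361^0.6 = (25200/82361)^0.6 = 0.49137.

δ ≈ 0.4914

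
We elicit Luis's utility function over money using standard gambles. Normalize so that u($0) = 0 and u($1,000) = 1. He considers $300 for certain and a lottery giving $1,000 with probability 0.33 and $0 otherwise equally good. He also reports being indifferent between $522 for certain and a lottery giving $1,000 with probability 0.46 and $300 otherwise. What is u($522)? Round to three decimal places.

0.638

First, u($300) = 0.33·u($1,000) + 0.67·u($0) = 0.33.
The second indifference gives u($522) = 0.46·u($1,000) + 0.54·u($300) = 0.46·1.00 + 0.54·0.33 = 0.6382.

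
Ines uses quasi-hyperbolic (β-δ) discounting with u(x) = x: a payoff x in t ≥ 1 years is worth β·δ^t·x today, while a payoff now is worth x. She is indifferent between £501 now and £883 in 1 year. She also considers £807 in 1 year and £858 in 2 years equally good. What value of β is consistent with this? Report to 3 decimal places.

The second indifference involves only future payoffs, so β cancels: β·δ^1·807 = β·δ^2·858, giving δ = 807/858 = 0.94056.
Substituting δ into 501 = β·δ·883: β = 501/(830.514) ≈ 0.603.

β ≈ 0.603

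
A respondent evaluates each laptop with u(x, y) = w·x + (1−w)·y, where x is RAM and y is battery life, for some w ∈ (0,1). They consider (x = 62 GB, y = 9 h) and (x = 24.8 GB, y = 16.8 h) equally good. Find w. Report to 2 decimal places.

Equating utilities: w·62 + (1−w)·9 = w·24.8 + (1−w)·16.8.
w·(62−24.8) = (1−w)·(16.8−9), i.e. w·37.2 = (1−w)·7.8.
Hence w = 7.8/(37.2+7.8) = 7.8/45 = 0.17.

w = 0.17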